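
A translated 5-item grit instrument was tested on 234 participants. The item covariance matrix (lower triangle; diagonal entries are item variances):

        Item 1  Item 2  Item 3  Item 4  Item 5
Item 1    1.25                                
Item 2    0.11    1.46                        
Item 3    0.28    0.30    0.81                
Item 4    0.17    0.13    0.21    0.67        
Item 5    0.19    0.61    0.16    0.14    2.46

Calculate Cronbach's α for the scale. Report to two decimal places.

sum of item variances = 1.25 + 1.46 + 0.81 + 0.67 + 2.46 = 6.65
Sum of the distinct covariances = 2.30
Var(T) = 6.65 + 2 × 2.30 = 11.25
α = (k/(k−1))·(1 − sum of item variances/Var(T)) = (5/4)·(1 − 6.65/11.25) = 0.51

α = 0.51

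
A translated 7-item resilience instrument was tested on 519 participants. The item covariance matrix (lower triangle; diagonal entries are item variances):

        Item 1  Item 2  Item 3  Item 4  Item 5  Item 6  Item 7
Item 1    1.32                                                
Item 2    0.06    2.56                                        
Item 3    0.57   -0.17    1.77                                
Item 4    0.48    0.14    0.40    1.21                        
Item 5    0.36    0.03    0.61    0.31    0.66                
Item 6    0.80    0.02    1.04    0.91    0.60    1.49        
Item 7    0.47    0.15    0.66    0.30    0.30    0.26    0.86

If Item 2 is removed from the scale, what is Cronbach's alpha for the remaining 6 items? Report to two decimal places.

α = 0.83

Remaining items: Item 1, Item 3, Item 4, Item 5, Item 6, Item 7 (k = 6).
sum of item variances = 1.32 + 1.77 + 1.21 + 0.66 + 1.49 + 0.86 = 7.31
σ²_T = 7.31 + 2 × 8.07 = 23.45
α (item deleted) = (6/5)·(1 − 7.31/23.45) = 0.83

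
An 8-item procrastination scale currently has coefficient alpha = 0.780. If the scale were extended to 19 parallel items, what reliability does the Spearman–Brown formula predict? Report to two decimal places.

Length factor m = 19/8 = 2.3750
α' = m·α / (1 + (m−1)·α)
   = 19/8 × 0.780 / (1 + (19/8 − 1) × 0.780)
   = 1.8525 / 2.0725 = 0.89

predicted reliability = 0.89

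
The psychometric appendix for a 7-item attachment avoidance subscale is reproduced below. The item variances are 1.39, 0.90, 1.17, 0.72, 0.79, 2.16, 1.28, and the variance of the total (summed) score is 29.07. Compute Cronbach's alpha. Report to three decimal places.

ΣVar(i) = 1.39 + 0.90 + 1.17 + 0.72 + 0.79 + 2.16 + 1.28 = 8.41
α = (k/(k−1))·(1 − ΣVar(i)/total variance) = (7/6)·(1 − 8.41/29.07) = 0.829

α = 0.829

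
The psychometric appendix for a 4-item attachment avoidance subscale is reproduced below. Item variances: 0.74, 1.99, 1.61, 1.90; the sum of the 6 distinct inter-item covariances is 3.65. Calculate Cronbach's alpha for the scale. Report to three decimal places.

Σσ²ᵢ = 0.74 + 1.99 + 1.61 + 1.90 = 6.24
Sum of distinct covariances = 3.65
Var(T) = Σσ²ᵢ + 2·Σcov = 6.24 + 2 × 3.65 = 13.54
α = (4/3)·(1 − 6.24/13.54) = 0.719

Cronbach's alpha = 0.719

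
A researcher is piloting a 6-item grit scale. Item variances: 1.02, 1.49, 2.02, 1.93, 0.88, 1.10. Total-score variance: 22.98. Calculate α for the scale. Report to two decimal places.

Σσᵢ² = 1.02 + 1.49 + 2.02 + 1.93 + 0.88 + 1.10 = 8.44
α = (k/(k−1))·(1 − Σσᵢ²/Var(T)) = (6/5)·(1 − 8.44/22.98) = 0.76

α = 0.76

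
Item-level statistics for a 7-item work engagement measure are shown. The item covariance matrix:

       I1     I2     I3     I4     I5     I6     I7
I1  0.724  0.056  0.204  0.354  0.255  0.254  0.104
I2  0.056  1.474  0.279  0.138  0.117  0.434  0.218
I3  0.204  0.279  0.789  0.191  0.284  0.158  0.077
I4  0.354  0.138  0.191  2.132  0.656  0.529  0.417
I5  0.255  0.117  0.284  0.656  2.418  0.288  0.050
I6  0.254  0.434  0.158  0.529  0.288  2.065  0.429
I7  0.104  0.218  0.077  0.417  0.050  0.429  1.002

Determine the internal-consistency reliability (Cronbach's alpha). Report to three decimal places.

Cronbach's alpha = 0.594

sum of item variances = 0.724 + 1.474 + 0.789 + 2.132 + 2.418 + 2.065 + 1.002 = 10.604
Sum of the distinct covariances = 5.492
σ²_total = 10.604 + 2 × 5.492 = 21.588
α = (k/(k−1))·(1 − sum of item variances/σ²_total) = (7/6)·(1 − 10.604/21.588) = 0.594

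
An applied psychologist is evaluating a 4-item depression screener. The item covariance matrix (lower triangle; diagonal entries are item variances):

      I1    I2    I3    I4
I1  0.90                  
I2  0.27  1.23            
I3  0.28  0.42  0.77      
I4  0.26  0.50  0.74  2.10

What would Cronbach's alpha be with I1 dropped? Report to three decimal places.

Remaining items: I2, I3, I4 (k = 3).
sum of item variances = 1.23 + 0.77 + 2.10 = 4.10
σ²_T = 4.10 + 2 × 1.66 = 7.42
α (item deleted) = (3/2)·(1 − 4.10/7.42) = 0.671

α = 0.671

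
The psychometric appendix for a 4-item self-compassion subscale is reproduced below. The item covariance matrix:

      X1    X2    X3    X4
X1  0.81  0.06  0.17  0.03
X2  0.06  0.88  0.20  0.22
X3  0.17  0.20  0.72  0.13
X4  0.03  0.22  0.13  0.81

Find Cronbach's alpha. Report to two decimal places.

ΣVar(i) = 0.81 + 0.88 + 0.72 + 0.81 = 3.22
Sum of off-diagonal covariances = 0.81
σ²_T = 3.22 + 2 × 0.81 = 4.84
α = (k/(k−1))·(1 − ΣVar(i)/σ²_T) = (4/3)·(1 − 3.22/4.84) = 0.45

α = 0.45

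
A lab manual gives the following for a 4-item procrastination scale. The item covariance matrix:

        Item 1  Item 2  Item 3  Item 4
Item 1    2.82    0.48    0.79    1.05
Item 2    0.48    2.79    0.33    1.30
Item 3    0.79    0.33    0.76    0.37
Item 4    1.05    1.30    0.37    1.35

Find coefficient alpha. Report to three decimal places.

sum of item variances = 2.82 + 2.79 + 0.76 + 1.35 = 7.72
Σ_{i<j} σ_ij = 4.32
σ²_T = 7.72 + 2 × 4.32 = 16.36
α = (k/(k−1))·(1 − sum of item variances/σ²_T) = (4/3)·(1 − 7.72/16.36) = 0.704

coefficient alpha = 0.704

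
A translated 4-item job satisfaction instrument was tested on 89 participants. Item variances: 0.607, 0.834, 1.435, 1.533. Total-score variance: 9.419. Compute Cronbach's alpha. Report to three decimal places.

Cronbach's alpha = 0.709

sum of item variances = 0.607 + 0.834 + 1.435 + 1.533 = 4.409
α = (k/(k−1))·(1 − sum of item variances/σ²_T) = (4/3)·(1 − 4.409/9.419) = 0.709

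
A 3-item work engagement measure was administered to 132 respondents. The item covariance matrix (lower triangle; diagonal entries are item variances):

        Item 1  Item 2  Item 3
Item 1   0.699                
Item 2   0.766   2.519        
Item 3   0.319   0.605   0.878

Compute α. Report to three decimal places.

α = 0.678

sum of item variances = 0.699 + 2.519 + 0.878 = 4.096
Sum of off-diagonal covariances = 1.690
σ²_T = 4.096 + 2 × 1.690 = 7.476
α = (k/(k−1))·(1 − sum of item variances/σ²_T) = (3/2)·(1 − 4.096/7.476) = 0.678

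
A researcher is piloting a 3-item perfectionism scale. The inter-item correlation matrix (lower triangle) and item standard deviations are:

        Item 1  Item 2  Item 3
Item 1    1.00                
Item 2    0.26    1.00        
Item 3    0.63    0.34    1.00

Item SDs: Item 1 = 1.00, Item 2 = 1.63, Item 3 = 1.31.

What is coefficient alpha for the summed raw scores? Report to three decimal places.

α = 0.636

Σσ²ᵢ = 1.00² + 1.63² + 1.31² = 5.3730
Covariances σ_ij = r_ij · s_i · s_j:
  σ(Item 1,Item 2) = 0.26 × 1.00 × 1.63 = 0.4238
  σ(Item 1,Item 3) = 0.63 × 1.00 × 1.31 = 0.8253
  σ(Item 2,Item 3) = 0.34 × 1.63 × 1.31 = 0.7260
σ²_T = Σσ²ᵢ + 2·Σσ_ij = 5.3730 + 2 × 1.9751 = 9.3232
α = (3/2)·(1 − 5.3730/9.3232) = 0.636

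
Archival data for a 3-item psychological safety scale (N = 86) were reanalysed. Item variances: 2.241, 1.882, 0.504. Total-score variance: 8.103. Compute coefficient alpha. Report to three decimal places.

ΣVar(i) = 2.241 + 1.882 + 0.504 = 4.627
α = (k/(k−1))·(1 − ΣVar(i)/σ²_total) = (3/2)·(1 − 4.627/8.103) = 0.643

coefficient alpha = 0.643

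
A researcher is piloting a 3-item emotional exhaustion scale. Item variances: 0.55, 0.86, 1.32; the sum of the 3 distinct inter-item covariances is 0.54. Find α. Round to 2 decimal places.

α = 0.43

ΣVar(i) = 0.55 + 0.86 + 1.32 = 2.73
Sum of distinct covariances = 0.54
σ²_total = ΣVar(i) + 2·Σcov = 2.73 + 2 × 0.54 = 3.81
α = (3/2)·(1 − 2.73/3.81) = 0.43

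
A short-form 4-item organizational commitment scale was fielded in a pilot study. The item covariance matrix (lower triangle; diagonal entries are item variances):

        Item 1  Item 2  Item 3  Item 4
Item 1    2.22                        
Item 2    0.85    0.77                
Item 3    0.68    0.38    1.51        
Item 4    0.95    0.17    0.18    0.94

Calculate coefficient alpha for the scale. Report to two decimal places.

α = 0.72

ΣVar(i) = 2.22 + 0.77 + 1.51 + 0.94 = 5.44
Sum of the distinct covariances = 3.21
total variance = 5.44 + 2 × 3.21 = 11.86
α = (k/(k−1))·(1 − ΣVar(i)/total variance) = (4/3)·(1 − 5.44/11.86) = 0.72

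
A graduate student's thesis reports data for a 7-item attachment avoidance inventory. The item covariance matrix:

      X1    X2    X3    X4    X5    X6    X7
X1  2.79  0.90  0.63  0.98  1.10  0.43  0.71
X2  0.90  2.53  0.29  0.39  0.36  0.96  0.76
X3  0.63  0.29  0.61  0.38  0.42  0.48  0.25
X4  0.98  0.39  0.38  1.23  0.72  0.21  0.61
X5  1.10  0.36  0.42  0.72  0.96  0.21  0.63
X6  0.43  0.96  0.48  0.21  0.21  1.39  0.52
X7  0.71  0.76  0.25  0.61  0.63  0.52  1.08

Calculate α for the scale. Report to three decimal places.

α = 0.808

Σσ²ᵢ = 2.79 + 2.53 + 0.61 + 1.23 + 0.96 + 1.39 + 1.08 = 10.59
Sum of the distinct covariances = 11.94
total variance = 10.59 + 2 × 11.94 = 34.47
α = (k/(k−1))·(1 − Σσ²ᵢ/total variance) = (7/6)·(1 − 10.59/34.47) = 0.808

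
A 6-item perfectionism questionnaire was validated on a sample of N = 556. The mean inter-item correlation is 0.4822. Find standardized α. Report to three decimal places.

α = 0.848

Standardized α = k·r̄ / (1 + (k−1)·r̄) = 6 × 0.4822 / (1 + 5 × 0.4822)
  = 2.8932 / 3.4110 = 0.848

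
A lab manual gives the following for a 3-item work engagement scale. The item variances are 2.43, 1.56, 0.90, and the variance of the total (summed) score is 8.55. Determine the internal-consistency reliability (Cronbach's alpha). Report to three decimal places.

α = 0.642

Σσ²ᵢ = 2.43 + 1.56 + 0.90 = 4.89
α = (k/(k−1))·(1 − Σσ²ᵢ/total variance) = (3/2)·(1 − 4.89/8.55) = 0.642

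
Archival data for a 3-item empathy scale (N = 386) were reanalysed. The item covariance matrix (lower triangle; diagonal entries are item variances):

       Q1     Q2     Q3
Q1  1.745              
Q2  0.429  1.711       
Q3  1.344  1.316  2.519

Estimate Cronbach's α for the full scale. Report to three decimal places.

Σσ²ᵢ = 1.745 + 1.711 + 2.519 = 5.975
Σ_{i<j} σ_ij = 3.089
σ²_T = 5.975 + 2 × 3.089 = 12.153
α = (k/(k−1))·(1 − Σσ²ᵢ/σ²_T) = (3/2)·(1 − 5.975/12.153) = 0.763

Cronbach's α = 0.763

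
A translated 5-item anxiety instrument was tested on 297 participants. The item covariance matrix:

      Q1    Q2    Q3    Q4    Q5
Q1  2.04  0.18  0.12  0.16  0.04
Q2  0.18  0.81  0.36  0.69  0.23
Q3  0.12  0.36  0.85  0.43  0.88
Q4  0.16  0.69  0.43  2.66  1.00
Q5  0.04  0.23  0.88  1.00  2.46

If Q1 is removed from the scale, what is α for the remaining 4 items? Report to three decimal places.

α = 0.686

Remaining items: Q2, Q3, Q4, Q5 (k = 4).
ΣVar(i) = 0.81 + 0.85 + 2.66 + 2.46 = 6.78
σ²_T = 6.78 + 2 × 3.59 = 13.96
α (item deleted) = (4/3)·(1 − 6.78/13.96) = 0.686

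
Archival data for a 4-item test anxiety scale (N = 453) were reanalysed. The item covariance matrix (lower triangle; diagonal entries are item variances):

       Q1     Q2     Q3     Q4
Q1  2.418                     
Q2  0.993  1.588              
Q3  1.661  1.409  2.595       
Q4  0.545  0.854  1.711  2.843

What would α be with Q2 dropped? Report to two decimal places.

Remaining items: Q1, Q3, Q4 (k = 3).
ΣVar(i) = 2.418 + 2.595 + 2.843 = 7.856
σ²_T = 7.856 + 2 × 3.917 = 15.690
α (item deleted) = (3/2)·(1 − 7.856/15.690) = 0.75

α = 0.75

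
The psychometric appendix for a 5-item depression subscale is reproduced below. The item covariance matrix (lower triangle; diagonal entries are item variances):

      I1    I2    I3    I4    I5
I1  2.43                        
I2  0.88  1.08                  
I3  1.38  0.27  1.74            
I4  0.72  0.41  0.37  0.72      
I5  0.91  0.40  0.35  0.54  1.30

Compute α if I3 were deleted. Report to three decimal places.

Remaining items: I1, I2, I4, I5 (k = 4).
ΣVar(i) = 2.43 + 1.08 + 0.72 + 1.30 = 5.53
total variance = 5.53 + 2 × 3.86 = 13.25
α (item deleted) = (4/3)·(1 − 5.53/13.25) = 0.777

α = 0.777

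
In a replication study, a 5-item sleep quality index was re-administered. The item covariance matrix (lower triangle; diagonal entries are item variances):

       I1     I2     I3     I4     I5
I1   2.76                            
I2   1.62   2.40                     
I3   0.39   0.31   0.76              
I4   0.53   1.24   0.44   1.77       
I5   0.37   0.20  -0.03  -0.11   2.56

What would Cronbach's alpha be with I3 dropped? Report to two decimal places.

α = 0.60

Remaining items: I1, I2, I4, I5 (k = 4).
sum of item variances = 2.76 + 2.40 + 1.77 + 2.56 = 9.49
Var(T) = 9.49 + 2 × 3.85 = 17.19
α (item deleted) = (4/3)·(1 − 9.49/17.19) = 0.60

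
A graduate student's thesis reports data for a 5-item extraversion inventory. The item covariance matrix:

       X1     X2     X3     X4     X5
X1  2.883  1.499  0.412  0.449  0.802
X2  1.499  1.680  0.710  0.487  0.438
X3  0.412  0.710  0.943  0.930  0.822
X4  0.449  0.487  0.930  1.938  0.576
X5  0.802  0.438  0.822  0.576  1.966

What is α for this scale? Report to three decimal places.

ΣVar(i) = 2.883 + 1.680 + 0.943 + 1.938 + 1.966 = 9.410
Σ_{i<j} σ_ij = 7.125
σ²_T = 9.410 + 2 × 7.125 = 23.660
α = (k/(k−1))·(1 − ΣVar(i)/σ²_T) = (5/4)·(1 − 9.410/23.660) = 0.753

α = 0.753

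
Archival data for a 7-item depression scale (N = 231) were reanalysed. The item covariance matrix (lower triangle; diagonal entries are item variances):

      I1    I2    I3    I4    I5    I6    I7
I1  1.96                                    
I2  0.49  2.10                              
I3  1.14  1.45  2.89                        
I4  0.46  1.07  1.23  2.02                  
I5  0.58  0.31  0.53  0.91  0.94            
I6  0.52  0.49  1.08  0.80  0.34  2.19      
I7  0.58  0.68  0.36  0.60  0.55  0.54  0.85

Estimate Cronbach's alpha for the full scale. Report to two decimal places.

Cronbach's alpha = 0.81

Σσᵢ² = 1.96 + 2.10 + 2.89 + 2.02 + 0.94 + 2.19 + 0.85 = 12.95
Sum of the distinct covariances = 14.71
total variance = 12.95 + 2 × 14.71 = 42.37
α = (k/(k−1))·(1 − Σσᵢ²/total variance) = (7/6)·(1 − 12.95/42.37) = 0.81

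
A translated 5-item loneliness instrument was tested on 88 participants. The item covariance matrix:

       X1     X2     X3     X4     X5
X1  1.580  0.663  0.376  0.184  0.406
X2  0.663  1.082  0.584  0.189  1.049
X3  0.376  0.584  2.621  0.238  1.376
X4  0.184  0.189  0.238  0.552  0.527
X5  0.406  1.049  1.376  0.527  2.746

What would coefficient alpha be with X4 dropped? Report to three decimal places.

α = 0.701

Remaining items: X1, X2, X3, X5 (k = 4).
Σσ²ᵢ = 1.580 + 1.082 + 2.621 + 2.746 = 8.029
total variance = 8.029 + 2 × 4.454 = 16.937
α (item deleted) = (4/3)·(1 − 8.029/16.937) = 0.701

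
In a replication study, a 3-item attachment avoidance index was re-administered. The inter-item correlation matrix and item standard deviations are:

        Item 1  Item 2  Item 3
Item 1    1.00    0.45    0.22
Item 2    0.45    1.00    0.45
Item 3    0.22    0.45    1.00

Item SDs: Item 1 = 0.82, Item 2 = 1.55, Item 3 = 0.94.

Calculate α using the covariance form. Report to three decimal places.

α = 0.621

Σσ²ᵢ = 0.82² + 1.55² + 0.94² = 3.9585
Covariances σ_ij = r_ij · s_i · s_j:
  σ(Item 1,Item 2) = 0.45 × 0.82 × 1.55 = 0.5719
  σ(Item 1,Item 3) = 0.22 × 0.82 × 0.94 = 0.1696
  σ(Item 2,Item 3) = 0.45 × 1.55 × 0.94 = 0.6556
σ²_T = Σσ²ᵢ + 2·Σσ_ij = 3.9585 + 2 × 1.3971 = 6.7527
α = (3/2)·(1 − 3.9585/6.7527) = 0.621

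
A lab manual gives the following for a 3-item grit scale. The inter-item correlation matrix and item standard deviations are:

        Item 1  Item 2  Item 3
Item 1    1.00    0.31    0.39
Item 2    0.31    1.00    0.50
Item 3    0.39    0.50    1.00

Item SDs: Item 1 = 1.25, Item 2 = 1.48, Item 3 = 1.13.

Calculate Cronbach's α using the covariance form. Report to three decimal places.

Cronbach's α = 0.657

Σσ²ᵢ = 1.25² + 1.48² + 1.13² = 5.0298
Covariances σ_ij = r_ij · s_i · s_j:
  σ(Item 1,Item 2) = 0.31 × 1.25 × 1.48 = 0.5735
  σ(Item 1,Item 3) = 0.39 × 1.25 × 1.13 = 0.5509
  σ(Item 2,Item 3) = 0.50 × 1.48 × 1.13 = 0.8362
σ²_T = Σσ²ᵢ + 2·Σσ_ij = 5.0298 + 2 × 1.9606 = 8.9510
α = (3/2)·(1 − 5.0298/8.9510) = 0.657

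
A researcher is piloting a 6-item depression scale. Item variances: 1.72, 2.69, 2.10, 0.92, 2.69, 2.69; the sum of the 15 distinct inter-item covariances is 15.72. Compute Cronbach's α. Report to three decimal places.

α = 0.853

Σσᵢ² = 1.72 + 2.69 + 2.10 + 0.92 + 2.69 + 2.69 = 12.81
Sum of distinct covariances = 15.72
Var(T) = Σσᵢ² + 2·Σcov = 12.81 + 2 × 15.72 = 44.25
α = (6/5)·(1 − 12.81/44.25) = 0.853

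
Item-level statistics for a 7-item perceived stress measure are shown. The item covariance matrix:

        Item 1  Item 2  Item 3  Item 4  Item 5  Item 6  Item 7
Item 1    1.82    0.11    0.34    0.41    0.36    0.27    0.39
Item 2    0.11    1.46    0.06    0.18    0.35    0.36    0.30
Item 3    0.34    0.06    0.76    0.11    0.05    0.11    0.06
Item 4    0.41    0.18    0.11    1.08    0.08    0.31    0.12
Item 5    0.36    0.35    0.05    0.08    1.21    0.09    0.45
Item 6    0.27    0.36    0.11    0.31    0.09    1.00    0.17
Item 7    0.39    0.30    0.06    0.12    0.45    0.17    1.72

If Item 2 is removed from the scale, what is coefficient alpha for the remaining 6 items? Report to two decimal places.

Remaining items: Item 1, Item 3, Item 4, Item 5, Item 6, Item 7 (k = 6).
ΣVar(i) = 1.82 + 0.76 + 1.08 + 1.21 + 1.00 + 1.72 = 7.59
Var(T) = 7.59 + 2 × 3.32 = 14.23
α (item deleted) = (6/5)·(1 − 7.59/14.23) = 0.56

coefficient alpha = 0.56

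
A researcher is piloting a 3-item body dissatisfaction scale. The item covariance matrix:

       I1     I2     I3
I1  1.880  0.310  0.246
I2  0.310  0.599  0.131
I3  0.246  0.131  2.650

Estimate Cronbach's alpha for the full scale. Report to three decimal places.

Cronbach's alpha = 0.317

Σσ²ᵢ = 1.880 + 0.599 + 2.650 = 5.129
Sum of off-diagonal covariances = 0.687
total variance = 5.129 + 2 × 0.687 = 6.503
α = (k/(k−1))·(1 − Σσ²ᵢ/total variance) = (3/2)·(1 − 5.129/6.503) = 0.317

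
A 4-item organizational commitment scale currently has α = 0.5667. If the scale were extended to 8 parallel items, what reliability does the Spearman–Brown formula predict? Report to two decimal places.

predicted reliability = 0.72

Length factor m = 8/4 = 2.0000
α' = m·α / (1 + (m−1)·α)
   = 8/4 × 0.5667 / (1 + (8/4 − 1) × 0.5667)
   = 1.1334 / 1.5667 = 0.72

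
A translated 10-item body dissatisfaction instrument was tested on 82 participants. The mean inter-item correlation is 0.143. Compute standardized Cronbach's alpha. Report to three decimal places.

standardized Cronbach's alpha = 0.625

Standardized α = k·r̄ / (1 + (k−1)·r̄) = 10 × 0.143 / (1 + 9 × 0.143)
  = 1.4300 / 2.2870 = 0.625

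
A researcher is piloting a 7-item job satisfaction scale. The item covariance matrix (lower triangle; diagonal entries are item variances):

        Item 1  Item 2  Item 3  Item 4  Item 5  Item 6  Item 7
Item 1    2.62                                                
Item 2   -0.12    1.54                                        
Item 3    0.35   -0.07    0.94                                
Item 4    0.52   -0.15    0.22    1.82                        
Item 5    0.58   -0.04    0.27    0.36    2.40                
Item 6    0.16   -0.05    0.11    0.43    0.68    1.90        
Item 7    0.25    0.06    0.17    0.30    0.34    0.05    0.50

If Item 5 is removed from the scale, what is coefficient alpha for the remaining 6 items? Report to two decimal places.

Remaining items: Item 1, Item 2, Item 3, Item 4, Item 6, Item 7 (k = 6).
Σσᵢ² = 2.62 + 1.54 + 0.94 + 1.82 + 1.90 + 0.50 = 9.32
Var(T) = 9.32 + 2 × 2.23 = 13.78
α (item deleted) = (6/5)·(1 − 9.32/13.78) = 0.39

coefficient alpha = 0.39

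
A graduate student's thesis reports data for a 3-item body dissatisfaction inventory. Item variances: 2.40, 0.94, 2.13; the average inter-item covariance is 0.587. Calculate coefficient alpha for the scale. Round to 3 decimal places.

Σσᵢ² = 2.40 + 0.94 + 2.13 = 5.47
Sum of the 3 distinct covariances = 3 × 0.587 = 1.761
σ²_total = Σσᵢ² + 2·Σcov = 5.47 + 2 × 1.761 = 8.992
α = (3/2)·(1 − 5.47/8.992) = 0.588

α = 0.588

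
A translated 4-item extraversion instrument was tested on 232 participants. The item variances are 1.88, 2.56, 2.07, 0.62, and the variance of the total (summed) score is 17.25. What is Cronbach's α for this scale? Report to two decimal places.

α = 0.78

ΣVar(i) = 1.88 + 2.56 + 2.07 + 0.62 = 7.13
α = (k/(k−1))·(1 − ΣVar(i)/σ²_T) = (4/3)·(1 − 7.13/17.25) = 0.78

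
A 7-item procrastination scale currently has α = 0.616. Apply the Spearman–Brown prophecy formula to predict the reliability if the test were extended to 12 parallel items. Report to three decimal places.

Length factor m = 12/7 = 1.7143
α' = m·α / (1 + (m−1)·α)
   = 12/7 × 0.616 / (1 + (12/7 − 1) × 0.616)
   = 1.0560 / 1.4400 = 0.733

predicted reliability = 0.733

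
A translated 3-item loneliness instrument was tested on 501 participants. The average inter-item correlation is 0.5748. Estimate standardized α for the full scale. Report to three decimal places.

Standardized α = k·r̄ / (1 + (k−1)·r̄) = 3 × 0.5748 / (1 + 2 × 0.5748)
  = 1.7244 / 2.1496 = 0.802

α = 0.802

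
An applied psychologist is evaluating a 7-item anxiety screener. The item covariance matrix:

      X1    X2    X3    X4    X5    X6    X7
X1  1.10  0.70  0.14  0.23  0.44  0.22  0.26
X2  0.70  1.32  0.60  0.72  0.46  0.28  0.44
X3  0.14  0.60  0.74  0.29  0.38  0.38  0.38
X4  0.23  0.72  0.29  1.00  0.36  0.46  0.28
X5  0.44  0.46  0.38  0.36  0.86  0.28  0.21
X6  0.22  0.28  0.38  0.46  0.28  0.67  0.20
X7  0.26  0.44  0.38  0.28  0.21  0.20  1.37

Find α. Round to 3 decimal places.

α = 0.800

ΣVar(i) = 1.10 + 1.32 + 0.74 + 1.00 + 0.86 + 0.67 + 1.37 = 7.06
Sum of off-diagonal covariances = 7.71
total variance = 7.06 + 2 × 7.71 = 22.48
α = (k/(k−1))·(1 − ΣVar(i)/total variance) = (7/6)·(1 − 7.06/22.48) = 0.800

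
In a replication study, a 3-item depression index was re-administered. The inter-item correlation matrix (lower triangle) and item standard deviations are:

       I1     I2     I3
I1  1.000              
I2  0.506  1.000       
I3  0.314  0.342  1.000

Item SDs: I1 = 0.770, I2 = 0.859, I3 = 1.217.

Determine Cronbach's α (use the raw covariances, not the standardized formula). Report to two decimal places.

α = 0.62

Σσ²ᵢ = 0.770² + 0.859² + 1.217² = 2.8119
Covariances σ_ij = r_ij · s_i · s_j:
  σ(I1,I2) = 0.506 × 0.770 × 0.859 = 0.3347
  σ(I1,I3) = 0.314 × 0.770 × 1.217 = 0.2942
  σ(I2,I3) = 0.342 × 0.859 × 1.217 = 0.3575
σ²_T = Σσ²ᵢ + 2·Σσ_ij = 2.8119 + 2 × 0.9864 = 4.7847
α = (3/2)·(1 − 2.8119/4.7847) = 0.62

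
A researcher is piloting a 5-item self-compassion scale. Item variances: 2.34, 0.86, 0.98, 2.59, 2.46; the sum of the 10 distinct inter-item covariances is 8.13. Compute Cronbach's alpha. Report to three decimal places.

Cronbach's alpha = 0.797

Σσᵢ² = 2.34 + 0.86 + 0.98 + 2.59 + 2.46 = 9.23
Sum of distinct covariances = 8.13
Var(T) = Σσᵢ² + 2·Σcov = 9.23 + 2 × 8.13 = 25.49
α = (5/4)·(1 − 9.23/25.49) = 0.797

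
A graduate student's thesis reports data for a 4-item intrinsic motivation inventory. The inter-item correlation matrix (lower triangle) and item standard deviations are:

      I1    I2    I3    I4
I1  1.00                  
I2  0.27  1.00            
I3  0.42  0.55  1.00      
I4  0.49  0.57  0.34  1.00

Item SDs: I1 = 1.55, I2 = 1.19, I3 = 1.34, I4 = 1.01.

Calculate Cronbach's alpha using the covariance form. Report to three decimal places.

α = 0.742

Σσ²ᵢ = 1.55² + 1.19² + 1.34² + 1.01² = 6.6343
Covariances σ_ij = r_ij · s_i · s_j:
  σ(I1,I2) = 0.27 × 1.55 × 1.19 = 0.4980
  σ(I1,I3) = 0.42 × 1.55 × 1.34 = 0.8723
  σ(I1,I4) = 0.49 × 1.55 × 1.01 = 0.7671
  σ(I2,I3) = 0.55 × 1.19 × 1.34 = 0.8770
  σ(I2,I4) = 0.57 × 1.19 × 1.01 = 0.6851
  σ(I3,I4) = 0.34 × 1.34 × 1.01 = 0.4602
σ²_T = Σσ²ᵢ + 2·Σσ_ij = 6.6343 + 2 × 4.1597 = 14.9537
α = (4/3)·(1 − 6.6343/14.9537) = 0.742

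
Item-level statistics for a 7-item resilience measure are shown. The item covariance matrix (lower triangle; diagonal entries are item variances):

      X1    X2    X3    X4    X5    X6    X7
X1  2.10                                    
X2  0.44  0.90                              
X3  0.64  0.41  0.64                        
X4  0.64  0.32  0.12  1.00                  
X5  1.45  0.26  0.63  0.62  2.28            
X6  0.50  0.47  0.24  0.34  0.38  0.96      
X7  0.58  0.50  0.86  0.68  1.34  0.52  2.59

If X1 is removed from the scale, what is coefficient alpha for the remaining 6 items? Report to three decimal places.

α = 0.777

Remaining items: X2, X3, X4, X5, X6, X7 (k = 6).
sum of item variances = 0.90 + 0.64 + 1.00 + 2.28 + 0.96 + 2.59 = 8.37
Var(T) = 8.37 + 2 × 7.69 = 23.75
α (item deleted) = (6/5)·(1 − 8.37/23.75) = 0.777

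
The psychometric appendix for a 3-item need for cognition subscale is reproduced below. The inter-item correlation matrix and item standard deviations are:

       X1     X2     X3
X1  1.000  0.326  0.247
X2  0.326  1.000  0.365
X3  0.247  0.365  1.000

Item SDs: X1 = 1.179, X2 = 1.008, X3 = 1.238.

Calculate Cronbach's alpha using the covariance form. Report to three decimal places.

Σσ²ᵢ = 1.179² + 1.008² + 1.238² = 3.9387
Covariances σ_ij = r_ij · s_i · s_j:
  σ(X1,X2) = 0.326 × 1.179 × 1.008 = 0.3874
  σ(X1,X3) = 0.247 × 1.179 × 1.238 = 0.3605
  σ(X2,X3) = 0.365 × 1.008 × 1.238 = 0.4555
σ²_T = Σσ²ᵢ + 2·Σσ_ij = 3.9387 + 2 × 1.2034 = 6.3455
α = (3/2)·(1 − 3.9387/6.3455) = 0.569

Cronbach's alpha = 0.569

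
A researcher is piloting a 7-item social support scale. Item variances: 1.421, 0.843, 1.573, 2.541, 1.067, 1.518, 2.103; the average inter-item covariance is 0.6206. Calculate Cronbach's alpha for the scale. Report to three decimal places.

Cronbach's alpha = 0.819

ΣVar(i) = 1.421 + 0.843 + 1.573 + 2.541 + 1.067 + 1.518 + 2.103 = 11.066
Sum of the 21 distinct covariances = 21 × 0.6206 = 13.0326
σ²_total = ΣVar(i) + 2·Σcov = 11.066 + 2 × 13.0326 = 37.1312
α = (7/6)·(1 − 11.066/37.1312) = 0.819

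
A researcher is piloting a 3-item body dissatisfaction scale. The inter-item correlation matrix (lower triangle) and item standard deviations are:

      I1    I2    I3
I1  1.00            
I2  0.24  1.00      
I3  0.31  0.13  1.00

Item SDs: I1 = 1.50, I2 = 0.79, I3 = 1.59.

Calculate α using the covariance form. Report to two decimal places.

Σσ²ᵢ = 1.50² + 0.79² + 1.59² = 5.4022
Covariances σ_ij = r_ij · s_i · s_j:
  σ(I1,I2) = 0.24 × 1.50 × 0.79 = 0.2844
  σ(I1,I3) = 0.31 × 1.50 × 1.59 = 0.7393
  σ(I2,I3) = 0.13 × 0.79 × 1.59 = 0.1633
σ²_T = Σσ²ᵢ + 2·Σσ_ij = 5.4022 + 2 × 1.1870 = 7.7762
α = (3/2)·(1 − 5.4022/7.7762) = 0.46

α = 0.46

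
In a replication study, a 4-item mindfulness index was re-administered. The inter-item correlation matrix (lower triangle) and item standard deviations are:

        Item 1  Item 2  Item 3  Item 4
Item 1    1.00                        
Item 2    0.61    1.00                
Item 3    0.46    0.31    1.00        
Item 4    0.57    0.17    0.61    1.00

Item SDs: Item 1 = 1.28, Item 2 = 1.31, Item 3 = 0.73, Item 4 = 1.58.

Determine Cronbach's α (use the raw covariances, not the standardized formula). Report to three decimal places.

Cronbach's α = 0.738

Σσ²ᵢ = 1.28² + 1.31² + 0.73² + 1.58² = 6.3838
Covariances σ_ij = r_ij · s_i · s_j:
  σ(Item 1,Item 2) = 0.61 × 1.28 × 1.31 = 1.0228
  σ(Item 1,Item 3) = 0.46 × 1.28 × 0.73 = 0.4298
  σ(Item 1,Item 4) = 0.57 × 1.28 × 1.58 = 1.1528
  σ(Item 2,Item 3) = 0.31 × 1.31 × 0.73 = 0.2965
  σ(Item 2,Item 4) = 0.17 × 1.31 × 1.58 = 0.3519
  σ(Item 3,Item 4) = 0.61 × 0.73 × 1.58 = 0.7036
σ²_T = Σσ²ᵢ + 2·Σσ_ij = 6.3838 + 2 × 3.9574 = 14.2986
α = (4/3)·(1 − 6.3838/14.2986) = 0.738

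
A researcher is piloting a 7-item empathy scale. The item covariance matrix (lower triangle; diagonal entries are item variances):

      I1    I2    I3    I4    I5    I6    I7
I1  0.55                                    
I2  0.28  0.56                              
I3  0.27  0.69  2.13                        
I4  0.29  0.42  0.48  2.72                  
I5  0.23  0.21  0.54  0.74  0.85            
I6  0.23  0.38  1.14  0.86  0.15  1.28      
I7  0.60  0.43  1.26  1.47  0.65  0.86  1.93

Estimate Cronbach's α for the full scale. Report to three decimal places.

Cronbach's α = 0.827

Σσᵢ² = 0.55 + 0.56 + 2.13 + 2.72 + 0.85 + 1.28 + 1.93 = 10.02
Sum of off-diagonal covariances = 12.18
total variance = 10.02 + 2 × 12.18 = 34.38
α = (k/(k−1))·(1 − Σσᵢ²/total variance) = (7/6)·(1 − 10.02/34.38) = 0.827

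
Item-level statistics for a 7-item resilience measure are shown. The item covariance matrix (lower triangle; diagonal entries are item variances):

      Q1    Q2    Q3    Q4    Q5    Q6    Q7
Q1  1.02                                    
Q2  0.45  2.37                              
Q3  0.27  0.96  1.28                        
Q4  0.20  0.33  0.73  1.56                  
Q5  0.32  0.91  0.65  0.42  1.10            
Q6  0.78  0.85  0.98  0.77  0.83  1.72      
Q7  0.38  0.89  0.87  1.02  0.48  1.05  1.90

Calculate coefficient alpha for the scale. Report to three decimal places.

α = 0.841

Σσᵢ² = 1.02 + 2.37 + 1.28 + 1.56 + 1.10 + 1.72 + 1.90 = 10.95
Sum of the distinct covariances = 14.14
σ²_total = 10.95 + 2 × 14.14 = 39.23
α = (k/(k−1))·(1 − Σσᵢ²/σ²_total) = (7/6)·(1 − 10.95/39.23) = 0.841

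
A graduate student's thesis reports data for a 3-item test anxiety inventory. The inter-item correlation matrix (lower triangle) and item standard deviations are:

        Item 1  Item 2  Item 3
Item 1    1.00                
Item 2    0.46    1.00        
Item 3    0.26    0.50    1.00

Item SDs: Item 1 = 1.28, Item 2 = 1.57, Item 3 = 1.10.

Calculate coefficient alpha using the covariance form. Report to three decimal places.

Σσ²ᵢ = 1.28² + 1.57² + 1.10² = 5.3133
Covariances σ_ij = r_ij · s_i · s_j:
  σ(Item 1,Item 2) = 0.46 × 1.28 × 1.57 = 0.9244
  σ(Item 1,Item 3) = 0.26 × 1.28 × 1.10 = 0.3661
  σ(Item 2,Item 3) = 0.50 × 1.57 × 1.10 = 0.8635
σ²_T = Σσ²ᵢ + 2·Σσ_ij = 5.3133 + 2 × 2.1540 = 9.6213
α = (3/2)·(1 − 5.3133/9.6213) = 0.672

coefficient alpha = 0.672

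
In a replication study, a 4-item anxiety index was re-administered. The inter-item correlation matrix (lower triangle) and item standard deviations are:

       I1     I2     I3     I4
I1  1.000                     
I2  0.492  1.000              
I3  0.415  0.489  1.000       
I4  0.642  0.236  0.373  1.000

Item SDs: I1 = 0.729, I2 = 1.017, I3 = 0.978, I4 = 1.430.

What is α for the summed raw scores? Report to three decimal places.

α = 0.720

Σσ²ᵢ = 0.729² + 1.017² + 0.978² + 1.430² = 4.5671
Covariances σ_ij = r_ij · s_i · s_j:
  σ(I1,I2) = 0.492 × 0.729 × 1.017 = 0.3648
  σ(I1,I3) = 0.415 × 0.729 × 0.978 = 0.2959
  σ(I1,I4) = 0.642 × 0.729 × 1.430 = 0.6693
  σ(I2,I3) = 0.489 × 1.017 × 0.978 = 0.4864
  σ(I2,I4) = 0.236 × 1.017 × 1.430 = 0.3432
  σ(I3,I4) = 0.373 × 0.978 × 1.430 = 0.5217
σ²_T = Σσ²ᵢ + 2·Σσ_ij = 4.5671 + 2 × 2.6813 = 9.9297
α = (4/3)·(1 − 4.5671/9.9297) = 0.720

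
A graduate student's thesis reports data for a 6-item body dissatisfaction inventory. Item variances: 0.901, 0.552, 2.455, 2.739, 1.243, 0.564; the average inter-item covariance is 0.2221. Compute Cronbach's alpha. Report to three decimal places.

Σσ²ᵢ = 0.901 + 0.552 + 2.455 + 2.739 + 1.243 + 0.564 = 8.454
Sum of the 15 distinct covariances = 15 × 0.2221 = 3.3315
total variance = Σσ²ᵢ + 2·Σcov = 8.454 + 2 × 3.3315 = 15.1170
α = (6/5)·(1 − 8.454/15.1170) = 0.529

Cronbach's alpha = 0.529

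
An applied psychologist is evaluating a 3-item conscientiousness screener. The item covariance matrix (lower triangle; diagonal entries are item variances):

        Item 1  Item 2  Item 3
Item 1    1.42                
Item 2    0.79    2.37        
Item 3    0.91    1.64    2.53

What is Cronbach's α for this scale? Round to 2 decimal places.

α = 0.77

ΣVar(i) = 1.42 + 2.37 + 2.53 = 6.32
Sum of off-diagonal covariances = 3.34
σ²_T = 6.32 + 2 × 3.34 = 13.00
α = (k/(k−1))·(1 − ΣVar(i)/σ²_T) = (3/2)·(1 − 6.32/13.00) = 0.77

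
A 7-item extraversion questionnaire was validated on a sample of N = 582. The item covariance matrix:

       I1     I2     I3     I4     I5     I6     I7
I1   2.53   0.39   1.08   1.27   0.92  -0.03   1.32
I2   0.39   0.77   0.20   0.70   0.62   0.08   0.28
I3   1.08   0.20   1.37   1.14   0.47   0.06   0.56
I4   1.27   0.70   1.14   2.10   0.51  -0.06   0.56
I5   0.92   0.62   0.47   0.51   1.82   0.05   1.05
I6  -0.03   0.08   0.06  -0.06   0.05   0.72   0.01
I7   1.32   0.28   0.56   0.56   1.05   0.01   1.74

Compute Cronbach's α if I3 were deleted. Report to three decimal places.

Remaining items: I1, I2, I4, I5, I6, I7 (k = 6).
sum of item variances = 2.53 + 0.77 + 2.10 + 1.82 + 0.72 + 1.74 = 9.68
Var(T) = 9.68 + 2 × 7.67 = 25.02
α (item deleted) = (6/5)·(1 − 9.68/25.02) = 0.736

Cronbach's α = 0.736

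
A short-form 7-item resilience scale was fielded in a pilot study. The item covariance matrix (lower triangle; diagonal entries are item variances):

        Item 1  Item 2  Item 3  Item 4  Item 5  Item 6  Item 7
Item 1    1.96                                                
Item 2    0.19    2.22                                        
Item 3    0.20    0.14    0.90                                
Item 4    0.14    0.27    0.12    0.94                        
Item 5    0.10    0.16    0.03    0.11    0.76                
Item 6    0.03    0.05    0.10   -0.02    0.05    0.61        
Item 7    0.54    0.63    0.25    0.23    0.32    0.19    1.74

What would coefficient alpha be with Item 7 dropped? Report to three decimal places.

Remaining items: Item 1, Item 2, Item 3, Item 4, Item 5, Item 6 (k = 6).
sum of item variances = 1.96 + 2.22 + 0.90 + 0.94 + 0.76 + 0.61 = 7.39
Var(T) = 7.39 + 2 × 1.67 = 10.73
α (item deleted) = (6/5)·(1 − 7.39/10.73) = 0.374

coefficient alpha = 0.374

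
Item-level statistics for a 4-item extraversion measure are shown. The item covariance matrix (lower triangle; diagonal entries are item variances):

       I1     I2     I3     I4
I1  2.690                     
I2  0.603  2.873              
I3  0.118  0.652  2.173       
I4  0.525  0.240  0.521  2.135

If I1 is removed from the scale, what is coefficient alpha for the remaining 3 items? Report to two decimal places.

α = 0.42

Remaining items: I2, I3, I4 (k = 3).
ΣVar(i) = 2.873 + 2.173 + 2.135 = 7.181
Var(T) = 7.181 + 2 × 1.413 = 10.007
α (item deleted) = (3/2)·(1 − 7.181/10.007) = 0.42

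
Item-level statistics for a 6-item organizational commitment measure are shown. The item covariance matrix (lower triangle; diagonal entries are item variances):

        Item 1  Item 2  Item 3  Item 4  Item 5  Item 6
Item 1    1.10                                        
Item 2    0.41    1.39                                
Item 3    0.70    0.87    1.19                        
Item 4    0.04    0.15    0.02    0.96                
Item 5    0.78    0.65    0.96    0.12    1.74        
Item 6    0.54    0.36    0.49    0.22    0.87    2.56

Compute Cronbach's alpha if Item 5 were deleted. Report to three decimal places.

Remaining items: Item 1, Item 2, Item 3, Item 4, Item 6 (k = 5).
Σσᵢ² = 1.10 + 1.39 + 1.19 + 0.96 + 2.56 = 7.20
σ²_T = 7.20 + 2 × 3.80 = 14.80
α (item deleted) = (5/4)·(1 − 7.20/14.80) = 0.642

α = 0.642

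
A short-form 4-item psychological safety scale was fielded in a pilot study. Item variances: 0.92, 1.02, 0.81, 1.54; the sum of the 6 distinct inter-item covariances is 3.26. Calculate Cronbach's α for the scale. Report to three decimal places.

Σσᵢ² = 0.92 + 1.02 + 0.81 + 1.54 = 4.29
Sum of distinct covariances = 3.26
Var(T) = Σσᵢ² + 2·Σcov = 4.29 + 2 × 3.26 = 10.81
α = (4/3)·(1 − 4.29/10.81) = 0.804

Cronbach's α = 0.804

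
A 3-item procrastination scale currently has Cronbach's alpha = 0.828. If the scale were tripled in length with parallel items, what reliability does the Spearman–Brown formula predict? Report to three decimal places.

Length factor m = 3
α' = m·α / (1 + (m−1)·α)
   = 3 × 0.828 / (1 + (3 − 1) × 0.828)
   = 2.4840 / 2.6560 = 0.935

predicted reliability = 0.935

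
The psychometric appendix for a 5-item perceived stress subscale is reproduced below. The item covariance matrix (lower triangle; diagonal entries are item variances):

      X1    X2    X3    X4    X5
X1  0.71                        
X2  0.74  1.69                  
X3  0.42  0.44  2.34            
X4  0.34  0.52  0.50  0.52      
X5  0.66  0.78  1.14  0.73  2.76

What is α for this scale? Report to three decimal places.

ΣVar(i) = 0.71 + 1.69 + 2.34 + 0.52 + 2.76 = 8.02
Σ_{i<j} σ_ij = 6.27
σ²_total = 8.02 + 2 × 6.27 = 20.56
α = (k/(k−1))·(1 − ΣVar(i)/σ²_total) = (5/4)·(1 − 8.02/20.56) = 0.762

α = 0.762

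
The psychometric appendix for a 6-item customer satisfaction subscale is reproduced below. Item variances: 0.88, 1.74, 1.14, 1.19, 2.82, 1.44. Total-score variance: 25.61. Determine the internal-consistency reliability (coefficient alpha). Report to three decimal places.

coefficient alpha = 0.768

Σσ²ᵢ = 0.88 + 1.74 + 1.14 + 1.19 + 2.82 + 1.44 = 9.21
α = (k/(k−1))·(1 − Σσ²ᵢ/σ²_T) = (6/5)·(1 − 9.21/25.61) = 0.768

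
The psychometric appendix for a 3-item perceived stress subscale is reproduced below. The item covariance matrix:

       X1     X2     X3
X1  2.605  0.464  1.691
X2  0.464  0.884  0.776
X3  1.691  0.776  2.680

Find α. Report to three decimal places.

sum of item variances = 2.605 + 0.884 + 2.680 = 6.169
Sum of the distinct covariances = 2.931
total variance = 6.169 + 2 × 2.931 = 12.031
α = (k/(k−1))·(1 − sum of item variances/total variance) = (3/2)·(1 − 6.169/12.031) = 0.731

α = 0.731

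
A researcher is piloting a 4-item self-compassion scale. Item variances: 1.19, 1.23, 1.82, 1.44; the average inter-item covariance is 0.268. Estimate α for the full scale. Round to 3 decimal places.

Σσ²ᵢ = 1.19 + 1.23 + 1.82 + 1.44 = 5.68
Sum of the 6 distinct covariances = 6 × 0.268 = 1.608
total variance = Σσ²ᵢ + 2·Σcov = 5.68 + 2 × 1.608 = 8.896
α = (4/3)·(1 − 5.68/8.896) = 0.482

α = 0.482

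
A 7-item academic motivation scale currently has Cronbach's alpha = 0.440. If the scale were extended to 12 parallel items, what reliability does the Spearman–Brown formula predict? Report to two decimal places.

Length factor m = 12/7 = 1.7143
α' = m·α / (1 + (m−1)·α)
   = 12/7 × 0.440 / (1 + (12/7 − 1) × 0.440)
   = 0.7543 / 1.3143 = 0.57

predicted reliability = 0.57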